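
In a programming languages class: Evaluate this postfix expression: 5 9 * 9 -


Processing tokens left to right:
Push 5, Push 9
Pop 5 and 9, compute 5 * 9 = 45, push 45
Push 9
Pop 45 and 9, compute 45 - 9 = 36, push 36
Stack result: 36

36


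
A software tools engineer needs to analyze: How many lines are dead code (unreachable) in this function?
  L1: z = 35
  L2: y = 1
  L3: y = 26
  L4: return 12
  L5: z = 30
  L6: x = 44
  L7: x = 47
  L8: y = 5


Analyzing control flow:
  L1: reachable (before return)
  L2: reachable (before return)
  L3: reachable (before return)
  L4: reachable (return statement)
  L5: DEAD (after return at L4)
  L6: DEAD (after return at L4)
  L7: DEAD (after return at L4)
  L8: DEAD (after return at L4)
Return at L4, total lines = 8
Dead lines: L5 through L8
Count: 4

4


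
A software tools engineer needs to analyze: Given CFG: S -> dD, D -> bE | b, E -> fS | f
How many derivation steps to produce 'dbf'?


Grammar: S -> dD, D -> bE | b, E -> fS | f
Deriving 'dbf':
Step 1: S -> dD => dD
Step 2: D -> bE => dbE
Step 3: E -> f => dbf
Total derivation steps: 3

3


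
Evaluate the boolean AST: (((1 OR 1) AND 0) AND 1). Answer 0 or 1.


Step 1: Evaluate inner node
  1 OR 1 = 1
Step 2: Evaluate next node
  1 AND 0 = 0
Step 3: Evaluate root node
  0 AND 1 = 0

0


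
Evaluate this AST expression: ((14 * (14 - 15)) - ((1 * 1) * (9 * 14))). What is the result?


Expression: ((14 * (14 - 15)) - ((1 * 1) * (9 * 14)))
Evaluating step by step:
  14 - 15 = -1
  14 * -1 = -14
  1 * 1 = 1
  9 * 14 = 126
  1 * 126 = 126
  -14 - 126 = -140
Result: -140

-140


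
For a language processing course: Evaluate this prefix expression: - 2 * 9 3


Parsing prefix expression: - 2 * 9 3
Step 1: Innermost operation '* 9 3'
  9 * 3 = 27
Step 2: Outer operation '- 2 [27]'
  2 - 27 = -25

-25


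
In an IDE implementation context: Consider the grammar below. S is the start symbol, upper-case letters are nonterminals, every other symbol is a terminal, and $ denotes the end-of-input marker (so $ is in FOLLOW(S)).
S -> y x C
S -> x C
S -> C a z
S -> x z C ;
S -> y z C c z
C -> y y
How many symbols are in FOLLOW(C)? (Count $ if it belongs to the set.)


S is the start symbol and does not occur in any rule body, so FOLLOW(S) = {$}.
Examining every occurrence of C in a rule body:
  S -> y x C : C is at the right end -> add FOLLOW(S) = {$}
  S -> x C : C is at the right end -> add FOLLOW(S) = {$} (already in the set)
  S -> C a z : C is followed by terminal 'a' -> add 'a'
  S -> x z C ; : C is followed by terminal ';' -> add ';'
  S -> y z C c z : C is followed by terminal 'c' -> add 'c'
  C -> y y : C does not occur in the body -> contributes nothing
FOLLOW(C) = {;, a, c, $}
Count: 4

4


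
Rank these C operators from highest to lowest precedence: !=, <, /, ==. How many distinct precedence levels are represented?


Looking up precedence for each operator:
  != -> precedence 3
  < -> precedence 4
  / -> precedence 6
  == -> precedence 3
Sorted highest to lowest: /, <, !=, ==
Distinct precedence values: [6, 4, 3]
Number of distinct levels: 3

3


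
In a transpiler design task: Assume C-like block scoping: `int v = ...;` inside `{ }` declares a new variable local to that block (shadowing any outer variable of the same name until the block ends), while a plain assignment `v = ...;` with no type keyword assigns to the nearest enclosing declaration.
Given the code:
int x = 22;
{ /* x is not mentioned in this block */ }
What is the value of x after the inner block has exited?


Analyzing scoping rules:
Outer scope: declares x = 22
Inner block: x is neither redeclared nor assigned -> unchanged
After the block -> 22
Result: 22

22


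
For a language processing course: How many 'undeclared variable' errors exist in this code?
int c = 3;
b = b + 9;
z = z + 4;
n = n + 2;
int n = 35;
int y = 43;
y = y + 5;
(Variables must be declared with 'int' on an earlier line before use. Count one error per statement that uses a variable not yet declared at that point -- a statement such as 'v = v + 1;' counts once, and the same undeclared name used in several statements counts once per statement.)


Scanning code line by line:
  Line 1: declare 'c' -> declared = ['c']
  Line 2: use 'b' -> ERROR (undeclared)
  Line 3: use 'z' -> ERROR (undeclared)
  Line 4: use 'n' -> ERROR (undeclared)
  Line 5: declare 'n' -> declared = ['c', 'n']
  Line 6: declare 'y' -> declared = ['c', 'n', 'y']
  Line 7: use 'y' -> OK (declared)
Total undeclared variable errors: 3

3


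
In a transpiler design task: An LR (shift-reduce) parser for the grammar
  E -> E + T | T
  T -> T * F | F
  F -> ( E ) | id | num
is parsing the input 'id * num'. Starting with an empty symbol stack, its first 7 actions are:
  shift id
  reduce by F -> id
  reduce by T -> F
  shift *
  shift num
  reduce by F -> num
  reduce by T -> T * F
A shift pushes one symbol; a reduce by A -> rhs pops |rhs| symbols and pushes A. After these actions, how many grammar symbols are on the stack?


Tracking the symbol stack through each action:
  Action 1: shift 'id' : push -> stack = [id] (size 1)
  Action 2: reduce by F -> id : pop 1, push F -> stack = [F] (size 1)
  Action 3: reduce by T -> F : pop 1, push T -> stack = [T] (size 1)
  Action 4: shift '*' : push -> stack = [T, *] (size 2)
  Action 5: shift 'num' : push -> stack = [T, *, num] (size 3)
  Action 6: reduce by F -> num : pop 1, push F -> stack = [T, *, F] (size 3)
  Action 7: reduce by T -> T * F : pop 3, push T -> stack = [T] (size 1)
Final stack size: 1

1


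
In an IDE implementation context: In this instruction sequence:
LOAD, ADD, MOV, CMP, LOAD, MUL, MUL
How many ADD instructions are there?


Scanning instruction sequence for ADD:
  Position 1: LOAD
  Position 2: ADD <- MATCH
  Position 3: MOV
  Position 4: CMP
  Position 5: LOAD
  Position 6: MUL
  Position 7: MUL
Matches at positions: [2]
Total ADD count: 1

1


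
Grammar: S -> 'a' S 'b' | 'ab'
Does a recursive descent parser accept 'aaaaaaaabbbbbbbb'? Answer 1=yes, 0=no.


Grammar accepts strings of the form a^n b^n (n >= 1)
Word: 'aaaaaaaabbbbbbbb'
Counting: 8 a's and 8 b's
Check: 8 == 8? Yes
Derivation (S -> aSb applied 7 time(s), then S -> ab): S => aSb => aaSbb => aaaSbbb => aaaaSbbbb => aaaaaSbbbbb => aaaaaaSbbbbbb => aaaaaaaSbbbbbbb => aaaaaaaabbbbbbbb
Accepted

1


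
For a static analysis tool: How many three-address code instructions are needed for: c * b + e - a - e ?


Expression: c * b + e - a - e
Generating three-address code (respecting * over +/- precedence):
  Instruction 1: t1 = c * b
  Instruction 2: t2 = t1 + e
  Instruction 3: t3 = t2 - a
  Instruction 4: t4 = t3 - e
Total instructions: 4

4


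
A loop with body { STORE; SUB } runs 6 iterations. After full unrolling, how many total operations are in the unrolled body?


Loop body operations: STORE, SUB (2 ops per iteration)
Unrolling 6 iterations:
  Iteration 1: STORE, SUB (2 ops)
  Iteration 2: STORE, SUB (2 ops)
  Iteration 3: STORE, SUB (2 ops)
  Iteration 4: STORE, SUB (2 ops)
  Iteration 5: STORE, SUB (2 ops)
  Iteration 6: STORE, SUB (2 ops)
Total: 6 iterations * 2 ops/iter = 12 operations

12


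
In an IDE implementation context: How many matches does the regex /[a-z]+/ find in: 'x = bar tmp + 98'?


Pattern: /[a-z]+/ (identifiers)
Input: 'x = bar tmp + 98'
Scanning for matches:
  Match 1: 'x'
  Match 2: 'bar'
  Match 3: 'tmp'
Total matches: 3

3


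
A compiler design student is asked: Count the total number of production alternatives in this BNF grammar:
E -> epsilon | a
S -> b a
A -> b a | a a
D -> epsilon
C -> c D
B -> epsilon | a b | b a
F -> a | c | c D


Counting alternatives per rule:
  E: 2 alternative(s)
  S: 1 alternative(s)
  A: 2 alternative(s)
  D: 1 alternative(s)
  C: 1 alternative(s)
  B: 3 alternative(s)
  F: 3 alternative(s)
Sum: 2 + 1 + 2 + 1 + 1 + 3 + 3 = 13

13


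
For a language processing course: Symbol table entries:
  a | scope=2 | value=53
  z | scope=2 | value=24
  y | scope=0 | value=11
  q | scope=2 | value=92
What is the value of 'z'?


Searching symbol table for 'z':
  a | scope=2 | value=53
  z | scope=2 | value=24 <- MATCH
  y | scope=0 | value=11
  q | scope=2 | value=92
Found 'z' at scope 2 with value 24

24


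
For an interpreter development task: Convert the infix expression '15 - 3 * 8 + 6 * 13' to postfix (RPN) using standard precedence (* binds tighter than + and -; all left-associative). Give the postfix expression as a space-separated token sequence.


Applying the shunting-yard algorithm:
  Operand 15 -> output
  Push '-' onto operator stack -> op-stack: [-]
  Operand 3 -> output
  Push '*' onto operator stack -> op-stack: [-, *]
  Operand 8 -> output
  See '+' (prec 1); top '*' (prec 2) >= it -> pop '*' to output
  See '+' (prec 1); top '-' (prec 1) >= it -> pop '-' to output
  Push '+' onto operator stack -> op-stack: [+]
  Operand 6 -> output
  Push '*' onto operator stack -> op-stack: [+, *]
  Operand 13 -> output
  End of input: pop '*' to output
  End of input: pop '+' to output
Postfix result: 15 3 8 * - 6 13 * +

15 3 8 * - 6 13 * +


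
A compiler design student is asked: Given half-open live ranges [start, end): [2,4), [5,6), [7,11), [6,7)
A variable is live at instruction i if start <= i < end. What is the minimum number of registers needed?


Live ranges:
  Var0: [2, 4)
  Var1: [5, 6)
  Var2: [7, 11)
  Var3: [6, 7)
Sweep-line events (position, delta, active):
  pos=2 start -> active=1
  pos=4 end -> active=0
  pos=5 start -> active=1
  pos=6 end -> active=0
  pos=6 start -> active=1
  pos=7 end -> active=0
  pos=7 start -> active=1
  pos=11 end -> active=0
Maximum simultaneous active: 1
Minimum registers needed: 1

1


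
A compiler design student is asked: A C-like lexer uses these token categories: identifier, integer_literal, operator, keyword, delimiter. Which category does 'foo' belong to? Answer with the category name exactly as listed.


Token: 'foo'
Checking categories:
  identifier: YES
  integer_literal: no
  operator: no
  keyword: no
  delimiter: no
Category: identifier

identifier


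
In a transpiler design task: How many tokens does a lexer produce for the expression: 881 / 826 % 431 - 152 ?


Scanning '881 / 826 % 431 - 152'
Token 1: '881' -> integer_literal
Token 2: '/' -> operator
Token 3: '826' -> integer_literal
Token 4: '%' -> operator
Token 5: '431' -> integer_literal
Token 6: '-' -> operator
Token 7: '152' -> integer_literal
Total tokens: 7

7


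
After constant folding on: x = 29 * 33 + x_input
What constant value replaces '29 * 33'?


Identifying constant sub-expression:
  Original: x = 29 * 33 + x_input
  29 and 33 are both compile-time constants
  Evaluating: 29 * 33 = 957
  After folding: x = 957 + x_input

957


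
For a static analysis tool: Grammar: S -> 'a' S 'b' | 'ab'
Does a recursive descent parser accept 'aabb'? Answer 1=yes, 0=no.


Grammar accepts strings of the form a^n b^n (n >= 1)
Word: 'aabb'
Counting: 2 a's and 2 b's
Check: 2 == 2? Yes
Derivation (S -> aSb applied 1 time(s), then S -> ab): S => aSb => aabb
Accepted

1


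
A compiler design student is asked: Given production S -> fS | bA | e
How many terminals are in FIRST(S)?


Production: S -> fS | bA | e
Examining each alternative for leading terminals:
  S -> fS : first terminal = 'f'
  S -> bA : first terminal = 'b'
  S -> e : first terminal = 'e'
FIRST(S) = {b, e, f}
Count: 3

3


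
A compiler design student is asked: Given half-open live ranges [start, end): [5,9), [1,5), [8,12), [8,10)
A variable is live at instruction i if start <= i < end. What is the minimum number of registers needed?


Live ranges:
  Var0: [5, 9)
  Var1: [1, 5)
  Var2: [8, 12)
  Var3: [8, 10)
Sweep-line events (position, delta, active):
  pos=1 start -> active=1
  pos=5 end -> active=0
  pos=5 start -> active=1
  pos=8 start -> active=2
  pos=8 start -> active=3
  pos=9 end -> active=2
  pos=10 end -> active=1
  pos=12 end -> active=0
Maximum simultaneous active: 3
Minimum registers needed: 3

3


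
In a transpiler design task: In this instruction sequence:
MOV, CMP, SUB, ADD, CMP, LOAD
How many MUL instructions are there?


Scanning instruction sequence for MUL:
  Position 1: MOV
  Position 2: CMP
  Position 3: SUB
  Position 4: ADD
  Position 5: CMP
  Position 6: LOAD
Matches at positions: []
Total MUL count: 0

0


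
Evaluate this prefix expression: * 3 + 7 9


Parsing prefix expression: * 3 + 7 9
Step 1: Innermost operation '+ 7 9'
  7 + 9 = 16
Step 2: Outer operation '* 3 [16]'
  3 * 16 = 48

48


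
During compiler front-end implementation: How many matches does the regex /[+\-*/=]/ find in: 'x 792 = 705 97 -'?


Pattern: /[+\-*/=]/ (operators)
Input: 'x 792 = 705 97 -'
Scanning for matches:
  Match 1: '='
  Match 2: '-'
Total matches: 2

2


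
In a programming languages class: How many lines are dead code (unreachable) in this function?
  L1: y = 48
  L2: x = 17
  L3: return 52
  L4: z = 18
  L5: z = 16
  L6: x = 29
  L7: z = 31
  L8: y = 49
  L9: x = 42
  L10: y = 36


Analyzing control flow:
  L1: reachable (before return)
  L2: reachable (before return)
  L3: reachable (return statement)
  L4: DEAD (after return at L3)
  L5: DEAD (after return at L3)
  L6: DEAD (after return at L3)
  L7: DEAD (after return at L3)
  L8: DEAD (after return at L3)
  L9: DEAD (after return at L3)
  L10: DEAD (after return at L3)
Return at L3, total lines = 10
Dead lines: L4 through L10
Count: 7

7


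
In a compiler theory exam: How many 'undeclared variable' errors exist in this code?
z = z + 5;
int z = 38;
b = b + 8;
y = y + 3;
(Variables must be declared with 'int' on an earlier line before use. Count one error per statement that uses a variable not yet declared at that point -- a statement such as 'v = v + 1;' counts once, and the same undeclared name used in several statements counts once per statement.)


Scanning code line by line:
  Line 1: use 'z' -> ERROR (undeclared)
  Line 2: declare 'z' -> declared = ['z']
  Line 3: use 'b' -> ERROR (undeclared)
  Line 4: use 'y' -> ERROR (undeclared)
Total undeclared variable errors: 3

3


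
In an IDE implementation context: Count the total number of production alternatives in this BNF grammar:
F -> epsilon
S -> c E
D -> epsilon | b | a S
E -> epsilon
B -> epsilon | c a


Counting alternatives per rule:
  F: 1 alternative(s)
  S: 1 alternative(s)
  D: 3 alternative(s)
  E: 1 alternative(s)
  B: 2 alternative(s)
Sum: 1 + 1 + 3 + 1 + 2 = 8

8


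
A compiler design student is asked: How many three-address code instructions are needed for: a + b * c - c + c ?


Expression: a + b * c - c + c
Generating three-address code (respecting * over +/- precedence):
  Instruction 1: t1 = b * c
  Instruction 2: t2 = a + t1
  Instruction 3: t3 = t2 - c
  Instruction 4: t4 = t3 + c
Total instructions: 4

4


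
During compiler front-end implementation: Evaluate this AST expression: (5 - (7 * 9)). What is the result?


Expression: (5 - (7 * 9))
Evaluating step by step:
  7 * 9 = 63
  5 - 63 = -58
Result: -58

-58


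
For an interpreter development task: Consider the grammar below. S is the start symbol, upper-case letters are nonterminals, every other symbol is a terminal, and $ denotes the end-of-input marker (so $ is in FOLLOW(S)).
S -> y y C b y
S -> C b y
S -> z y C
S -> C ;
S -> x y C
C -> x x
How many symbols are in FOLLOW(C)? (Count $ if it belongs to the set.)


S is the start symbol and does not occur in any rule body, so FOLLOW(S) = {$}.
Examining every occurrence of C in a rule body:
  S -> y y C b y : C is followed by terminal 'b' -> add 'b'
  S -> C b y : C is followed by terminal 'b' -> add 'b' (already in the set)
  S -> z y C : C is at the right end -> add FOLLOW(S) = {$}
  S -> C ; : C is followed by terminal ';' -> add ';'
  S -> x y C : C is at the right end -> add FOLLOW(S) = {$} (already in the set)
  C -> x x : C does not occur in the body -> contributes nothing
FOLLOW(C) = {;, b, $}
Count: 3

3


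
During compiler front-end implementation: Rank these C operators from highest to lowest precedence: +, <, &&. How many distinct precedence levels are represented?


Looking up precedence for each operator:
  + -> precedence 5
  < -> precedence 4
  && -> precedence 2
Sorted highest to lowest: +, <, &&
Distinct precedence values: [5, 4, 2]
Number of distinct levels: 3

3


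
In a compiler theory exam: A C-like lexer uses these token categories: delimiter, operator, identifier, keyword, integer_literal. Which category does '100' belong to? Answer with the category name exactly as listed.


Token: '100'
Checking categories:
  identifier: no
  integer_literal: YES
  operator: no
  keyword: no
  delimiter: no
Category: integer_literal

integer_literal


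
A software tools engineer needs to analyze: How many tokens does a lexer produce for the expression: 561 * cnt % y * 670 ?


Scanning '561 * cnt % y * 670'
Token 1: '561' -> integer_literal
Token 2: '*' -> operator
Token 3: 'cnt' -> identifier
Token 4: '%' -> operator
Token 5: 'y' -> identifier
Token 6: '*' -> operator
Token 7: '670' -> integer_literal
Total tokens: 7

7


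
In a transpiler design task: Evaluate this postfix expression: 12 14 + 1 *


Processing tokens left to right:
Push 12, Push 14
Pop 12 and 14, compute 12 + 14 = 26, push 26
Push 1
Pop 26 and 1, compute 26 * 1 = 26, push 26
Stack result: 26

26


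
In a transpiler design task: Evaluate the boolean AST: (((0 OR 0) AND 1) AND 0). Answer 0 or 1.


Step 1: Evaluate inner node
  0 OR 0 = 0
Step 2: Evaluate next node
  0 AND 1 = 0
Step 3: Evaluate root node
  0 AND 0 = 0

0


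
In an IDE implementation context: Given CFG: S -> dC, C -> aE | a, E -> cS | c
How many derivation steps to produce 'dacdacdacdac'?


Grammar: S -> dC, C -> aE | a, E -> cS | c
Deriving 'dacdacdacdac':
Step 1: S -> dC => dC
Step 2: C -> aE => daE
Step 3: E -> cS => dacS
Step 4: S -> dC => dacdC
Step 5: C -> aE => dacdaE
Step 6: E -> cS => dacdacS
Step 7: S -> dC => dacdacdC
Step 8: C -> aE => dacdacdaE
Step 9: E -> cS => dacdacdacS
Step 10: S -> dC => dacdacdacdC
Step 11: C -> aE => dacdacdacdaE
Step 12: E -> c => dacdacdacdac
Total derivation steps: 12

12


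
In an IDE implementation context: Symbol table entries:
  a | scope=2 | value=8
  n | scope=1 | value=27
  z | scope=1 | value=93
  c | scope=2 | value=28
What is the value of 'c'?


Searching symbol table for 'c':
  a | scope=2 | value=8
  n | scope=1 | value=27
  z | scope=1 | value=93
  c | scope=2 | value=28 <- MATCH
Found 'c' at scope 2 with value 28

28


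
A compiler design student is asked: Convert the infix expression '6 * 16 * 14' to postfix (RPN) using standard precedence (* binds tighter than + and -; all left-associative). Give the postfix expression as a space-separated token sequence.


Applying the shunting-yard algorithm:
  Operand 6 -> output
  Push '*' onto operator stack -> op-stack: [*]
  Operand 16 -> output
  See '*' (prec 2); top '*' (prec 2) >= it -> pop '*' to output
  Push '*' onto operator stack -> op-stack: [*]
  Operand 14 -> output
  End of input: pop '*' to output
Postfix result: 6 16 * 14 *

6 16 * 14 *


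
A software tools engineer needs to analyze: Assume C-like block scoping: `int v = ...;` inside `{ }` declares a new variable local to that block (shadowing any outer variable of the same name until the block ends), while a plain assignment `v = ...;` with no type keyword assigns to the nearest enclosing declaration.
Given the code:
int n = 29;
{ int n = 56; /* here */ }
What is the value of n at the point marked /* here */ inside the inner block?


Analyzing scoping rules:
Outer scope: declares n = 29
Inner block: 'int n = 56;' declares a NEW n that shadows the outer one
Inside the block the inner declaration is in scope -> 56
Result: 56

56


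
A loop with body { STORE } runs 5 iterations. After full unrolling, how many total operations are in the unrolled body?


Loop body operations: STORE (1 op per iteration)
Unrolling 5 iterations:
  Iteration 1: STORE (1 ops)
  Iteration 2: STORE (1 ops)
  Iteration 3: STORE (1 ops)
  Iteration 4: STORE (1 ops)
  Iteration 5: STORE (1 ops)
Total: 5 iterations * 1 ops/iter = 5 operations

5


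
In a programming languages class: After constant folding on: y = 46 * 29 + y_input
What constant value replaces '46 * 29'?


Identifying constant sub-expression:
  Original: y = 46 * 29 + y_input
  46 and 29 are both compile-time constants
  Evaluating: 46 * 29 = 1334
  After folding: y = 1334 + y_input

1334


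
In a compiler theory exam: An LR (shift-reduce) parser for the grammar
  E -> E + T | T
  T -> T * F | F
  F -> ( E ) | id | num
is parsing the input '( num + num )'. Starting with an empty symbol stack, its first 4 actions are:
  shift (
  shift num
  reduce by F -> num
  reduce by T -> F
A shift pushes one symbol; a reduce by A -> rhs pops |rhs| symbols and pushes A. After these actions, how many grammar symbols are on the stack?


Tracking the symbol stack through each action:
  Action 1: shift '(' : push -> stack = [(] (size 1)
  Action 2: shift 'num' : push -> stack = [(, num] (size 2)
  Action 3: reduce by F -> num : pop 1, push F -> stack = [(, F] (size 2)
  Action 4: reduce by T -> F : pop 1, push T -> stack = [(, T] (size 2)
Final stack size: 2

2


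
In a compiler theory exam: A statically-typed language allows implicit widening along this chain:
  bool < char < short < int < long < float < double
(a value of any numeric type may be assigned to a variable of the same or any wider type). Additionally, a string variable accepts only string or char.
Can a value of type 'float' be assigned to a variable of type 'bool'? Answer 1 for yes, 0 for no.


Target variable type: bool
Source value type: float
Numeric ranks: float=5, bool=0
Widening allowed iff rank(source) <= rank(target): 5 <= 0? No
Result: 0

0


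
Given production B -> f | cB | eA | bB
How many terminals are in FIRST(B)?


Production: B -> f | cB | eA | bB
Examining each alternative for leading terminals:
  B -> f : first terminal = 'f'
  B -> cB : first terminal = 'c'
  B -> eA : first terminal = 'e'
  B -> bB : first terminal = 'b'
FIRST(B) = {b, c, e, f}
Count: 4

4


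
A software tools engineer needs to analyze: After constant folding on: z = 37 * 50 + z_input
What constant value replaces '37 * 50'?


Identifying constant sub-expression:
  Original: z = 37 * 50 + z_input
  37 and 50 are both compile-time constants
  Evaluating: 37 * 50 = 1850
  After folding: z = 1850 + z_input

1850


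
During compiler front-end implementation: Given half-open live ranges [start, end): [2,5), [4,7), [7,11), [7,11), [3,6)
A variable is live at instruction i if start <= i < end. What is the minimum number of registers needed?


Live ranges:
  Var0: [2, 5)
  Var1: [4, 7)
  Var2: [7, 11)
  Var3: [7, 11)
  Var4: [3, 6)
Sweep-line events (position, delta, active):
  pos=2 start -> active=1
  pos=3 start -> active=2
  pos=4 start -> active=3
  pos=5 end -> active=2
  pos=6 end -> active=1
  pos=7 end -> active=0
  pos=7 start -> active=1
  pos=7 start -> active=2
  pos=11 end -> active=1
  pos=11 end -> active=0
Maximum simultaneous active: 3
Minimum registers needed: 3

3


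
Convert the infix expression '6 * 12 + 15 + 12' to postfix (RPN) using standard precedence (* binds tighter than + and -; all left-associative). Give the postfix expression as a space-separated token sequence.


Applying the shunting-yard algorithm:
  Operand 6 -> output
  Push '*' onto operator stack -> op-stack: [*]
  Operand 12 -> output
  See '+' (prec 1); top '*' (prec 2) >= it -> pop '*' to output
  Push '+' onto operator stack -> op-stack: [+]
  Operand 15 -> output
  See '+' (prec 1); top '+' (prec 1) >= it -> pop '+' to output
  Push '+' onto operator stack -> op-stack: [+]
  Operand 12 -> output
  End of input: pop '+' to output
Postfix result: 6 12 * 15 + 12 +

6 12 * 15 + 12 +


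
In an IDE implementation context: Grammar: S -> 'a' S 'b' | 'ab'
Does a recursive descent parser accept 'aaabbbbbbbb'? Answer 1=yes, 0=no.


Grammar accepts strings of the form a^n b^n (n >= 1)
Word: 'aaabbbbbbbb'
Counting: 3 a's and 8 b's
Check: 3 == 8? No
Mismatch: a-count != b-count
Rejected

0


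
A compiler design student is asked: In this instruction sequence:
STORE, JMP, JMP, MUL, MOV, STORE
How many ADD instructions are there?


Scanning instruction sequence for ADD:
  Position 1: STORE
  Position 2: JMP
  Position 3: JMP
  Position 4: MUL
  Position 5: MOV
  Position 6: STORE
Matches at positions: []
Total ADD count: 0

0


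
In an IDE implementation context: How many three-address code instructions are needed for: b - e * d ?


Expression: b - e * d
Generating three-address code (respecting * over +/- precedence):
  Instruction 1: t1 = e * d
  Instruction 2: t2 = b - t1
Total instructions: 2

2


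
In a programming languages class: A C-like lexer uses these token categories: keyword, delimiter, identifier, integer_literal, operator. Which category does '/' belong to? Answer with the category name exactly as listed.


Token: '/'
Checking categories:
  identifier: no
  integer_literal: no
  operator: YES
  keyword: no
  delimiter: no
Category: operator

operator


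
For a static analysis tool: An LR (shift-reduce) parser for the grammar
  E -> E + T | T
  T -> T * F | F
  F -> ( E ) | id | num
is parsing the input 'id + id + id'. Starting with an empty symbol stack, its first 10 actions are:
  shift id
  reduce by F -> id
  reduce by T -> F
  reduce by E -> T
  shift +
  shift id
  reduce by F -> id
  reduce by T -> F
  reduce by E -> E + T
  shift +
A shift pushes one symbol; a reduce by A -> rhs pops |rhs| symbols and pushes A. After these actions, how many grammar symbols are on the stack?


Tracking the symbol stack through each action:
  Action 1: shift 'id' : push -> stack = [id] (size 1)
  Action 2: reduce by F -> id : pop 1, push F -> stack = [F] (size 1)
  Action 3: reduce by T -> F : pop 1, push T -> stack = [T] (size 1)
  Action 4: reduce by E -> T : pop 1, push E -> stack = [E] (size 1)
  Action 5: shift '+' : push -> stack = [E, +] (size 2)
  Action 6: shift 'id' : push -> stack = [E, +, id] (size 3)
  Action 7: reduce by F -> id : pop 1, push F -> stack = [E, +, F] (size 3)
  Action 8: reduce by T -> F : pop 1, push T -> stack = [E, +, T] (size 3)
  Action 9: reduce by E -> E + T : pop 3, push E -> stack = [E] (size 1)
  Action 10: shift '+' : push -> stack = [E, +] (size 2)
Final stack size: 2

2


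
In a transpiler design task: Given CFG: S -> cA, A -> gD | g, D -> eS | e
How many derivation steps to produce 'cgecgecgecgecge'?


Grammar: S -> cA, A -> gD | g, D -> eS | e
Deriving 'cgecgecgecgecge':
Step 1: S -> cA => cA
Step 2: A -> gD => cgD
Step 3: D -> eS => cgeS
Step 4: S -> cA => cgecA
Step 5: A -> gD => cgecgD
Step 6: D -> eS => cgecgeS
Step 7: S -> cA => cgecgecA
Step 8: A -> gD => cgecgecgD
Step 9: D -> eS => cgecgecgeS
Step 10: S -> cA => cgecgecgecA
Step 11: A -> gD => cgecgecgecgD
Step 12: D -> eS => cgecgecgecgeS
Step 13: S -> cA => cgecgecgecgecA
Step 14: A -> gD => cgecgecgecgecgD
Step 15: D -> e => cgecgecgecgecge
Total derivation steps: 15

15


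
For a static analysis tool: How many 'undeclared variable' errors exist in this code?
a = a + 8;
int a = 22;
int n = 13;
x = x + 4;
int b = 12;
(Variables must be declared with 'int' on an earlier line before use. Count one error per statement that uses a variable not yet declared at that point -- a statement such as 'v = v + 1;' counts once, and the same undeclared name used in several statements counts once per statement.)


Scanning code line by line:
  Line 1: use 'a' -> ERROR (undeclared)
  Line 2: declare 'a' -> declared = ['a']
  Line 3: declare 'n' -> declared = ['a', 'n']
  Line 4: use 'x' -> ERROR (undeclared)
  Line 5: declare 'b' -> declared = ['a', 'b', 'n']
Total undeclared variable errors: 2

2


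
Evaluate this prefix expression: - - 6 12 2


Parsing prefix expression: - - 6 12 2
Step 1: Innermost operation '- 6 12'
  6 - 12 = -6
Step 2: Outer operation '- [-6] 2'
  -6 - 2 = -8

-8


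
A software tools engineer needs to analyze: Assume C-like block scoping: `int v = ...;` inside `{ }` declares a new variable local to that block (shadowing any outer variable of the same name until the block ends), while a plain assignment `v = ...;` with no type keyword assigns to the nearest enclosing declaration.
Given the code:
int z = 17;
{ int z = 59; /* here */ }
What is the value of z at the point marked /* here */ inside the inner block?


Analyzing scoping rules:
Outer scope: declares z = 17
Inner block: 'int z = 59;' declares a NEW z that shadows the outer one
Inside the block the inner declaration is in scope -> 59
Result: 59

59


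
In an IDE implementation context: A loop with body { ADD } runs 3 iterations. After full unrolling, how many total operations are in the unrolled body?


Loop body operations: ADD (1 op per iteration)
Unrolling 3 iterations:
  Iteration 1: ADD (1 ops)
  Iteration 2: ADD (1 ops)
  Iteration 3: ADD (1 ops)
Total: 3 iterations * 1 ops/iter = 3 operations

3


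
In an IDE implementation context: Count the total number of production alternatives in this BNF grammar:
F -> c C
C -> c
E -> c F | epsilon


Counting alternatives per rule:
  F: 1 alternative(s)
  C: 1 alternative(s)
  E: 2 alternative(s)
Sum: 1 + 1 + 2 = 4

4


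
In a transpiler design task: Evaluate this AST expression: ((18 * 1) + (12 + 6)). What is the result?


Expression: ((18 * 1) + (12 + 6))
Evaluating step by step:
  18 * 1 = 18
  12 + 6 = 18
  18 + 18 = 36
Result: 36

36


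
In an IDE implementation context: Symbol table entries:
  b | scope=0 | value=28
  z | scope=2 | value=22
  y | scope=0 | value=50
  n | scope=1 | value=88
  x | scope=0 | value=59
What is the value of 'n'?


Searching symbol table for 'n':
  b | scope=0 | value=28
  z | scope=2 | value=22
  y | scope=0 | value=50
  n | scope=1 | value=88 <- MATCH
  x | scope=0 | value=59
Found 'n' at scope 1 with value 88

88


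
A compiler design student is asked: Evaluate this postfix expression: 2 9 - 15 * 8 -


Processing tokens left to right:
Push 2, Push 9
Pop 2 and 9, compute 2 - 9 = -7, push -7
Push 15
Pop -7 and 15, compute -7 * 15 = -105, push -105
Push 8
Pop -105 and 8, compute -105 - 8 = -113, push -113
Stack result: -113

-113


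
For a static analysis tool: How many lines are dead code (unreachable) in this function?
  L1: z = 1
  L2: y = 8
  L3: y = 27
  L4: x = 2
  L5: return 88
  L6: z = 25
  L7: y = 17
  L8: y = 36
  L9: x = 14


Analyzing control flow:
  L1: reachable (before return)
  L2: reachable (before return)
  L3: reachable (before return)
  L4: reachable (before return)
  L5: reachable (return statement)
  L6: DEAD (after return at L5)
  L7: DEAD (after return at L5)
  L8: DEAD (after return at L5)
  L9: DEAD (after return at L5)
Return at L5, total lines = 9
Dead lines: L6 through L9
Count: 4

4


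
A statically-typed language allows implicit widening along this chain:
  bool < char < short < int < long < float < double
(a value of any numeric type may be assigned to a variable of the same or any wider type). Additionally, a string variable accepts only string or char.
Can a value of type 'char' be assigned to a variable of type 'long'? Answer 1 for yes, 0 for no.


Target variable type: long
Source value type: char
Numeric ranks: char=1, long=4
Widening allowed iff rank(source) <= rank(target): 1 <= 4? Yes
Result: 1

1


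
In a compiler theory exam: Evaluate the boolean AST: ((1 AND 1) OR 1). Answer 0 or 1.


Step 1: Evaluate inner node
  1 AND 1 = 1
Step 2: Evaluate root node
  1 OR 1 = 1

1


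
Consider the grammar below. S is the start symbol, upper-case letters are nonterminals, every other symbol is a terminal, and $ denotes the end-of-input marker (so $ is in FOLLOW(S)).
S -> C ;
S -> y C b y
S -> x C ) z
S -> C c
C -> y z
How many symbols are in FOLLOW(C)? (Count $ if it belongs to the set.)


S is the start symbol and does not occur in any rule body, so FOLLOW(S) = {$}.
Examining every occurrence of C in a rule body:
  S -> C ; : C is followed by terminal ';' -> add ';'
  S -> y C b y : C is followed by terminal 'b' -> add 'b'
  S -> x C ) z : C is followed by terminal ')' -> add ')'
  S -> C c : C is followed by terminal 'c' -> add 'c'
  C -> y z : C does not occur in the body -> contributes nothing
FOLLOW(C) = {), ;, b, c}
Count: 4

4


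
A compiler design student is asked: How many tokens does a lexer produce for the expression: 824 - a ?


Scanning '824 - a'
Token 1: '824' -> integer_literal
Token 2: '-' -> operator
Token 3: 'a' -> identifier
Total tokens: 3

3


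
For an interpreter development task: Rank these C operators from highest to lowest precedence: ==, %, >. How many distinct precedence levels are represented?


Looking up precedence for each operator:
  == -> precedence 3
  % -> precedence 6
  > -> precedence 4
Sorted highest to lowest: %, >, ==
Distinct precedence values: [6, 4, 3]
Number of distinct levels: 3

3


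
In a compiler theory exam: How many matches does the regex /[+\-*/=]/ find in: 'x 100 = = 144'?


Pattern: /[+\-*/=]/ (operators)
Input: 'x 100 = = 144'
Scanning for matches:
  Match 1: '='
  Match 2: '='
Total matches: 2

2


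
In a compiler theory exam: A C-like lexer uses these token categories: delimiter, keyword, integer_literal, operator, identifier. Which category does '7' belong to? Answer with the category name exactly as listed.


Token: '7'
Checking categories:
  identifier: no
  integer_literal: YES
  operator: no
  keyword: no
  delimiter: no
Category: integer_literal

integer_literal


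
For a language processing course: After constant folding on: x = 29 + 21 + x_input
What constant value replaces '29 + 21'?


Identifying constant sub-expression:
  Original: x = 29 + 21 + x_input
  29 and 21 are both compile-time constants
  Evaluating: 29 + 21 = 50
  After folding: x = 50 + x_input

50


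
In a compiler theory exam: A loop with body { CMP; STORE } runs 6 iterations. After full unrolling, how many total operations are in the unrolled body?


Loop body operations: CMP, STORE (2 ops per iteration)
Unrolling 6 iterations:
  Iteration 1: CMP, STORE (2 ops)
  Iteration 2: CMP, STORE (2 ops)
  Iteration 3: CMP, STORE (2 ops)
  Iteration 4: CMP, STORE (2 ops)
  Iteration 5: CMP, STORE (2 ops)
  Iteration 6: CMP, STORE (2 ops)
Total: 6 iterations * 2 ops/iter = 12 operations

12


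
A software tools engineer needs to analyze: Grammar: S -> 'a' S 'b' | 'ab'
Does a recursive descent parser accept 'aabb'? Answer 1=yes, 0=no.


Grammar accepts strings of the form a^n b^n (n >= 1)
Word: 'aabb'
Counting: 2 a's and 2 b's
Check: 2 == 2? Yes
Derivation (S -> aSb applied 1 time(s), then S -> ab): S => aSb => aabb
Accepted

1


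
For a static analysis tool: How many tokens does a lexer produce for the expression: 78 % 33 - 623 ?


Scanning '78 % 33 - 623'
Token 1: '78' -> integer_literal
Token 2: '%' -> operator
Token 3: '33' -> integer_literal
Token 4: '-' -> operator
Token 5: '623' -> integer_literal
Total tokens: 5

5


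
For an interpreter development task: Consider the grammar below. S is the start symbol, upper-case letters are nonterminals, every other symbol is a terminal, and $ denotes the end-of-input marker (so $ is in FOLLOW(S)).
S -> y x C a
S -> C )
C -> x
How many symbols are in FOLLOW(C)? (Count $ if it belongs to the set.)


S is the start symbol and does not occur in any rule body, so FOLLOW(S) = {$}.
Examining every occurrence of C in a rule body:
  S -> y x C a : C is followed by terminal 'a' -> add 'a'
  S -> C ) : C is followed by terminal ')' -> add ')'
  C -> x : C does not occur in the body -> contributes nothing
FOLLOW(C) = {), a}
Count: 2

2


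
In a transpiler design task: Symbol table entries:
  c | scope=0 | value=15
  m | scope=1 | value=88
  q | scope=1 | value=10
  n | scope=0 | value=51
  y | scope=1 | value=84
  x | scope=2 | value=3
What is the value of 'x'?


Searching symbol table for 'x':
  c | scope=0 | value=15
  m | scope=1 | value=88
  q | scope=1 | value=10
  n | scope=0 | value=51
  y | scope=1 | value=84
  x | scope=2 | value=3 <- MATCH
Found 'x' at scope 2 with value 3

3


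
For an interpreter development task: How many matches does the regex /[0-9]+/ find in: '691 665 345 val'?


Pattern: /[0-9]+/ (int literals)
Input: '691 665 345 val'
Scanning for matches:
  Match 1: '691'
  Match 2: '665'
  Match 3: '345'
Total matches: 3

3


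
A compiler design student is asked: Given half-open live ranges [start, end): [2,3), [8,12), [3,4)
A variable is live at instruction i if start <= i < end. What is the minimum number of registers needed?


Live ranges:
  Var0: [2, 3)
  Var1: [8, 12)
  Var2: [3, 4)
Sweep-line events (position, delta, active):
  pos=2 start -> active=1
  pos=3 end -> active=0
  pos=3 start -> active=1
  pos=4 end -> active=0
  pos=8 start -> active=1
  pos=12 end -> active=0
Maximum simultaneous active: 1
Minimum registers needed: 1

1


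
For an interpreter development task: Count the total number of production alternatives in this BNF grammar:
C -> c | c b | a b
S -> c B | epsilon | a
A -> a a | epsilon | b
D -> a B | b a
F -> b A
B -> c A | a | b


Counting alternatives per rule:
  C: 3 alternative(s)
  S: 3 alternative(s)
  A: 3 alternative(s)
  D: 2 alternative(s)
  F: 1 alternative(s)
  B: 3 alternative(s)
Sum: 3 + 3 + 3 + 2 + 1 + 3 = 15

15


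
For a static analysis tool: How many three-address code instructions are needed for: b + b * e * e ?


Expression: b + b * e * e
Generating three-address code (respecting * over +/- precedence):
  Instruction 1: t1 = b * e
  Instruction 2: t2 = t1 * e
  Instruction 3: t3 = b + t2
Total instructions: 3

3


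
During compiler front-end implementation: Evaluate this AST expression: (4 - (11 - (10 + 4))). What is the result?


Expression: (4 - (11 - (10 + 4)))
Evaluating step by step:
  10 + 4 = 14
  11 - 14 = -3
  4 - -3 = 7
Result: 7

7


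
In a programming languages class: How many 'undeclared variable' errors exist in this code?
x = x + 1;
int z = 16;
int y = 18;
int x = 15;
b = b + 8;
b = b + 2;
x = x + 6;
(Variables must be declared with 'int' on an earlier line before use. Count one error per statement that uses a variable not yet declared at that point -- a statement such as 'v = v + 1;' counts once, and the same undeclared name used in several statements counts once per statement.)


Scanning code line by line:
  Line 1: use 'x' -> ERROR (undeclared)
  Line 2: declare 'z' -> declared = ['z']
  Line 3: declare 'y' -> declared = ['y', 'z']
  Line 4: declare 'x' -> declared = ['x', 'y', 'z']
  Line 5: use 'b' -> ERROR (undeclared)
  Line 6: use 'b' -> ERROR (undeclared)
  Line 7: use 'x' -> OK (declared)
Total undeclared variable errors: 3

3


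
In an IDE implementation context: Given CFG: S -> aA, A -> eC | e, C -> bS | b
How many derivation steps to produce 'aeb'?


Grammar: S -> aA, A -> eC | e, C -> bS | b
Deriving 'aeb':
Step 1: S -> aA => aA
Step 2: A -> eC => aeC
Step 3: C -> b => aeb
Total derivation steps: 3

3


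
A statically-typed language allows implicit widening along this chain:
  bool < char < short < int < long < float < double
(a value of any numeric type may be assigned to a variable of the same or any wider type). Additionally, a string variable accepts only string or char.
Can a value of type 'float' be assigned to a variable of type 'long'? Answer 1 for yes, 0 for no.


Target variable type: long
Source value type: float
Numeric ranks: float=5, long=4
Widening allowed iff rank(source) <= rank(target): 5 <= 4? No
Result: 0

0


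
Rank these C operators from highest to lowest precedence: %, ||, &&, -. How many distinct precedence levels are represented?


Looking up precedence for each operator:
  % -> precedence 6
  || -> precedence 1
  && -> precedence 2
  - -> precedence 5
Sorted highest to lowest: %, -, &&, ||
Distinct precedence values: [6, 5, 2, 1]
Number of distinct levels: 4

4
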